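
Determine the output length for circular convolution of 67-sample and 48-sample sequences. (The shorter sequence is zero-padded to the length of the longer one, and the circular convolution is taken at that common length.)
Circular convolution (zero-padding the shorter input) has length max(m, n) = max(67, 48) = 67

67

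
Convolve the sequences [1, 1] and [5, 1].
y[0] = 1×5 = 5; y[1] = 1×1 + 1×5 = 6; y[2] = 1×1 = 1

[5, 6, 1]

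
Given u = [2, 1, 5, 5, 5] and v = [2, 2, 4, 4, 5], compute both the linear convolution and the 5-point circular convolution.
Linear: y_lin[0] = 2×2 = 4; y_lin[1] = 2×2 + 1×2 = 6; y_lin[2] = 2×4 + 1×2 + 5×2 = 20; y_lin[3] = 2×4 + 1×4 + 5×2 + 5×2 = 32; y_lin[4] = 2×5 + 1×4 + 5×4 + 5×2 + 5×2 = 54; y_lin[5] = 1×5 + 5×4 + 5×4 + 5×2 = 55; y_lin[6] = 5×5 + 5×4 + 5×4 = 65; y_lin[7] = 5×5 + 5×4 = 45; y_lin[8] = 5×5 = 25 → [4, 6, 20, 32, 54, 55, 65, 45, 25]. Circular (length 5): y[0] = 2×2 + 1×5 + 5×4 + 5×4 + 5×2 = 59; y[1] = 2×2 + 1×2 + 5×5 + 5×4 + 5×4 = 71; y[2] = 2×4 + 1×2 + 5×2 + 5×5 + 5×4 = 65; y[3] = 2×4 + 1×4 + 5×2 + 5×2 + 5×5 = 57; y[4] = 2×5 + 1×4 + 5×4 + 5×2 + 5×2 = 54 → [59, 71, 65, 57, 54]

Linear: [4, 6, 20, 32, 54, 55, 65, 45, 25], Circular: [59, 71, 65, 57, 54]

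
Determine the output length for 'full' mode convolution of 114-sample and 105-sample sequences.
Linear/full convolution length: m + n - 1 = 114 + 105 - 1 = 218

218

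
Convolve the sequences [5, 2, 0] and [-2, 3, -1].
y[0] = 5×-2 = -10; y[1] = 5×3 + 2×-2 = 11; y[2] = 5×-1 + 2×3 + 0×-2 = 1; y[3] = 2×-1 + 0×3 = -2; y[4] = 0×-1 = 0

[-10, 11, 1, -2, 0]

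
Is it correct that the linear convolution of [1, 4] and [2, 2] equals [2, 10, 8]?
Recompute linear convolution of [1, 4] and [2, 2]: y[0] = 1×2 = 2; y[1] = 1×2 + 4×2 = 10; y[2] = 4×2 = 8 → [2, 10, 8]. Given [2, 10, 8] matches, so answer: Yes

Yes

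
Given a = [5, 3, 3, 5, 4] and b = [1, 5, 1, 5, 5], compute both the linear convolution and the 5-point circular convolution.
Linear: y_lin[0] = 5×1 = 5; y_lin[1] = 5×5 + 3×1 = 28; y_lin[2] = 5×1 + 3×5 + 3×1 = 23; y_lin[3] = 5×5 + 3×1 + 3×5 + 5×1 = 48; y_lin[4] = 5×5 + 3×5 + 3×1 + 5×5 + 4×1 = 72; y_lin[5] = 3×5 + 3×5 + 5×1 + 4×5 = 55; y_lin[6] = 3×5 + 5×5 + 4×1 = 44; y_lin[7] = 5×5 + 4×5 = 45; y_lin[8] = 4×5 = 20 → [5, 28, 23, 48, 72, 55, 44, 45, 20]. Circular (length 5): y[0] = 5×1 + 3×5 + 3×5 + 5×1 + 4×5 = 60; y[1] = 5×5 + 3×1 + 3×5 + 5×5 + 4×1 = 72; y[2] = 5×1 + 3×5 + 3×1 + 5×5 + 4×5 = 68; y[3] = 5×5 + 3×1 + 3×5 + 5×1 + 4×5 = 68; y[4] = 5×5 + 3×5 + 3×1 + 5×5 + 4×1 = 72 → [60, 72, 68, 68, 72]

Linear: [5, 28, 23, 48, 72, 55, 44, 45, 20], Circular: [60, 72, 68, 68, 72]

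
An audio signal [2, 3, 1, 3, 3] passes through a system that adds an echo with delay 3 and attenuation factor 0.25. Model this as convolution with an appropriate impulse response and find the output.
Direct-path + delayed-attenuated-path model → impulse response h = [1, 0, 0, 0.25] (1 at lag 0, 0.25 at lag 3). Output y[n] = x[n] + 0.25·x[n - 3] (with x[n] = 0 outside 0..4): y[0] = 2 + 0.25×0 = 2; y[1] = 3 + 0.25×0 = 3; y[2] = 1 + 0.25×0 = 1; y[3] = 3 + 0.25×2 = 3.5; y[4] = 3 + 0.25×3 = 3.75; y[5] = 0 + 0.25×1 = 0.25; y[6] = 0 + 0.25×3 = 0.75; y[7] = 0 + 0.25×3 = 0.75. So y = [2, 3, 1, 3.5, 3.75, 0.25, 0.75, 0.75]

[2, 3, 1, 3.5, 3.75, 0.25, 0.75, 0.75]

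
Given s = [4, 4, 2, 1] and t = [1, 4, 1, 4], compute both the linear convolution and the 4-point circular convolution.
Linear: y_lin[0] = 4×1 = 4; y_lin[1] = 4×4 + 4×1 = 20; y_lin[2] = 4×1 + 4×4 + 2×1 = 22; y_lin[3] = 4×4 + 4×1 + 2×4 + 1×1 = 29; y_lin[4] = 4×4 + 2×1 + 1×4 = 22; y_lin[5] = 2×4 + 1×1 = 9; y_lin[6] = 1×4 = 4 → [4, 20, 22, 29, 22, 9, 4]. Circular (length 4): y[0] = 4×1 + 4×4 + 2×1 + 1×4 = 26; y[1] = 4×4 + 4×1 + 2×4 + 1×1 = 29; y[2] = 4×1 + 4×4 + 2×1 + 1×4 = 26; y[3] = 4×4 + 4×1 + 2×4 + 1×1 = 29 → [26, 29, 26, 29]

Linear: [4, 20, 22, 29, 22, 9, 4], Circular: [26, 29, 26, 29]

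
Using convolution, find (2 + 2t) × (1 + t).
Ascending coefficients: a = [2, 2], b = [1, 1]. c[0] = 2×1 = 2; c[1] = 2×1 + 2×1 = 4; c[2] = 2×1 = 2. Result coefficients: [2, 4, 2] → 2 + 4t + 2t^2

2 + 4t + 2t^2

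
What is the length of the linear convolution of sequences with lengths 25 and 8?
Linear/full convolution length: m + n - 1 = 25 + 8 - 1 = 32

32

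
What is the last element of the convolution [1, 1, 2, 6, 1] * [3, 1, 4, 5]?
Use y[k] = Σ_i a[i]·b[k-i] at k=7. y[7] = 1×5 = 5

5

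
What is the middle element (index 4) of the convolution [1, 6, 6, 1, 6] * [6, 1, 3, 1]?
Use y[k] = Σ_i a[i]·b[k-i] at k=4. y[4] = 6×1 + 6×3 + 1×1 + 6×6 = 61

61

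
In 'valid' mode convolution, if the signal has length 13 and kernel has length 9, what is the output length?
'Valid' mode counts only positions where the kernel fully overlaps the signal: m - n + 1 = 13 - 9 + 1 = 5

5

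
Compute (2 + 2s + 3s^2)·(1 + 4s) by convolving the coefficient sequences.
Ascending coefficients: a = [2, 2, 3], b = [1, 4]. c[0] = 2×1 = 2; c[1] = 2×4 + 2×1 = 10; c[2] = 2×4 + 3×1 = 11; c[3] = 3×4 = 12. Result coefficients: [2, 10, 11, 12] → 2 + 10s + 11s^2 + 12s^3

2 + 10s + 11s^2 + 12s^3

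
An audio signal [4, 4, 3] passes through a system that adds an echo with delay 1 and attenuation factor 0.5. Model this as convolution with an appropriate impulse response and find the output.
Direct-path + delayed-attenuated-path model → impulse response h = [1, 0.5] (1 at lag 0, 0.5 at lag 1). Output y[n] = x[n] + 0.5·x[n - 1] (with x[n] = 0 outside 0..2): y[0] = 4 + 0.5×0 = 4; y[1] = 4 + 0.5×4 = 6.0; y[2] = 3 + 0.5×4 = 5.0; y[3] = 0 + 0.5×3 = 1.5. So y = [4, 6.0, 5.0, 1.5]

[4, 6.0, 5.0, 1.5]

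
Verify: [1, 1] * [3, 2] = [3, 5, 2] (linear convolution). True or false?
Recompute linear convolution of [1, 1] and [3, 2]: y[0] = 1×3 = 3; y[1] = 1×2 + 1×3 = 5; y[2] = 1×2 = 2 → [3, 5, 2]. Given [3, 5, 2] matches, so answer: Yes

Yes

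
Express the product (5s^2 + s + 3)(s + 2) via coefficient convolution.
Ascending coefficients: a = [3, 1, 5], b = [2, 1]. c[0] = 3×2 = 6; c[1] = 3×1 + 1×2 = 5; c[2] = 1×1 + 5×2 = 11; c[3] = 5×1 = 5. Result coefficients: [6, 5, 11, 5] → 5s^3 + 11s^2 + 5s + 6

5s^3 + 11s^2 + 5s + 6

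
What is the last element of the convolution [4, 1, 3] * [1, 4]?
Use y[k] = Σ_i a[i]·b[k-i] at k=3. y[3] = 3×4 = 12

12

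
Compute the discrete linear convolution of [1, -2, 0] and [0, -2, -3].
y[0] = 1×0 = 0; y[1] = 1×-2 + -2×0 = -2; y[2] = 1×-3 + -2×-2 + 0×0 = 1; y[3] = -2×-3 + 0×-2 = 6; y[4] = 0×-3 = 0

[0, -2, 1, 6, 0]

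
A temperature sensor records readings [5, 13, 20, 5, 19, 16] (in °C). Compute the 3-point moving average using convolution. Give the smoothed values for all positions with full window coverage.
3-point moving average kernel = [1, 1, 1]. Apply in 'valid' mode (full window coverage): avg[0] = (5 + 13 + 20) / 3 = 12.67; avg[1] = (13 + 20 + 5) / 3 = 12.67; avg[2] = (20 + 5 + 19) / 3 = 14.67; avg[3] = (5 + 19 + 16) / 3 = 13.33. Smoothed values: [12.67, 12.67, 14.67, 13.33]

[12.67, 12.67, 14.67, 13.33]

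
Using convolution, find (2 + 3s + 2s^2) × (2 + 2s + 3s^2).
Ascending coefficients: a = [2, 3, 2], b = [2, 2, 3]. c[0] = 2×2 = 4; c[1] = 2×2 + 3×2 = 10; c[2] = 2×3 + 3×2 + 2×2 = 16; c[3] = 3×3 + 2×2 = 13; c[4] = 2×3 = 6. Result coefficients: [4, 10, 16, 13, 6] → 4 + 10s + 16s^2 + 13s^3 + 6s^4

4 + 10s + 16s^2 + 13s^3 + 6s^4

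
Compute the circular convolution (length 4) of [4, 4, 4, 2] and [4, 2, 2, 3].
Use y[k] = Σ_j f[j]·g[(k-j) mod 4]. y[0] = 4×4 + 4×3 + 4×2 + 2×2 = 40; y[1] = 4×2 + 4×4 + 4×3 + 2×2 = 40; y[2] = 4×2 + 4×2 + 4×4 + 2×3 = 38; y[3] = 4×3 + 4×2 + 4×2 + 2×4 = 36. Result: [40, 40, 38, 36]

[40, 40, 38, 36]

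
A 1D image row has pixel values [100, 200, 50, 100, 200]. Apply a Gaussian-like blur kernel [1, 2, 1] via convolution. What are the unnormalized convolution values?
Convolve image row [100, 200, 50, 100, 200] with kernel [1, 2, 1]: y[0] = 100×1 = 100; y[1] = 100×2 + 200×1 = 400; y[2] = 100×1 + 200×2 + 50×1 = 550; y[3] = 200×1 + 50×2 + 100×1 = 400; y[4] = 50×1 + 100×2 + 200×1 = 450; y[5] = 100×1 + 200×2 = 500; y[6] = 200×1 = 200 → [100, 400, 550, 400, 450, 500, 200]. Normalization factor = sum(kernel) = 4.

[100, 400, 550, 400, 450, 500, 200]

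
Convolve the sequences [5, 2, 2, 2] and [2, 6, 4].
y[0] = 5×2 = 10; y[1] = 5×6 + 2×2 = 34; y[2] = 5×4 + 2×6 + 2×2 = 36; y[3] = 2×4 + 2×6 + 2×2 = 24; y[4] = 2×4 + 2×6 = 20; y[5] = 2×4 = 8

[10, 34, 36, 24, 20, 8]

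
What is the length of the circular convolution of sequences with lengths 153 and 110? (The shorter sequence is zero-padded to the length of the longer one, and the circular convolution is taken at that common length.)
Circular convolution (zero-padding the shorter input) has length max(m, n) = max(153, 110) = 153

153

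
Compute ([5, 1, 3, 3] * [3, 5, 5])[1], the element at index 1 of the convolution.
Use y[k] = Σ_i a[i]·b[k-i] at k=1. y[1] = 5×5 + 1×3 = 28

28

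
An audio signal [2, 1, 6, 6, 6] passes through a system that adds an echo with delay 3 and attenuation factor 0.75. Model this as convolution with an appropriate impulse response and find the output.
Direct-path + delayed-attenuated-path model → impulse response h = [1, 0, 0, 0.75] (1 at lag 0, 0.75 at lag 3). Output y[n] = x[n] + 0.75·x[n - 3] (with x[n] = 0 outside 0..4): y[0] = 2 + 0.75×0 = 2; y[1] = 1 + 0.75×0 = 1; y[2] = 6 + 0.75×0 = 6; y[3] = 6 + 0.75×2 = 7.5; y[4] = 6 + 0.75×1 = 6.75; y[5] = 0 + 0.75×6 = 4.5; y[6] = 0 + 0.75×6 = 4.5; y[7] = 0 + 0.75×6 = 4.5. So y = [2, 1, 6, 7.5, 6.75, 4.5, 4.5, 4.5]

[2, 1, 6, 7.5, 6.75, 4.5, 4.5, 4.5]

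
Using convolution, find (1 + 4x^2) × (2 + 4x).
Ascending coefficients: a = [1, 0, 4], b = [2, 4]. c[0] = 1×2 = 2; c[1] = 1×4 + 0×2 = 4; c[2] = 0×4 + 4×2 = 8; c[3] = 4×4 = 16. Result coefficients: [2, 4, 8, 16] → 2 + 4x + 8x^2 + 16x^3

2 + 4x + 8x^2 + 16x^3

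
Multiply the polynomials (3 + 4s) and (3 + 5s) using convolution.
Ascending coefficients: a = [3, 4], b = [3, 5]. c[0] = 3×3 = 9; c[1] = 3×5 + 4×3 = 27; c[2] = 4×5 = 20. Result coefficients: [9, 27, 20] → 9 + 27s + 20s^2

9 + 27s + 20s^2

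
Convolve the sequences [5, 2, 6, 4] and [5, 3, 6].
y[0] = 5×5 = 25; y[1] = 5×3 + 2×5 = 25; y[2] = 5×6 + 2×3 + 6×5 = 66; y[3] = 2×6 + 6×3 + 4×5 = 50; y[4] = 6×6 + 4×3 = 48; y[5] = 4×6 = 24

[25, 25, 66, 50, 48, 24]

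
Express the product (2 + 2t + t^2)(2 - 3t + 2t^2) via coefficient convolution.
Ascending coefficients: a = [2, 2, 1], b = [2, -3, 2]. c[0] = 2×2 = 4; c[1] = 2×-3 + 2×2 = -2; c[2] = 2×2 + 2×-3 + 1×2 = 0; c[3] = 2×2 + 1×-3 = 1; c[4] = 1×2 = 2. Result coefficients: [4, -2, 0, 1, 2] → 4 - 2t + t^3 + 2t^4

4 - 2t + t^3 + 2t^4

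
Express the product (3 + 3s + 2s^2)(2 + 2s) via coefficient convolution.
Ascending coefficients: a = [3, 3, 2], b = [2, 2]. c[0] = 3×2 = 6; c[1] = 3×2 + 3×2 = 12; c[2] = 3×2 + 2×2 = 10; c[3] = 2×2 = 4. Result coefficients: [6, 12, 10, 4] → 6 + 12s + 10s^2 + 4s^3

6 + 12s + 10s^2 + 4s^3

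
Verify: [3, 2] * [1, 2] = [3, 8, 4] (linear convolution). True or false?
Recompute linear convolution of [3, 2] and [1, 2]: y[0] = 3×1 = 3; y[1] = 3×2 + 2×1 = 8; y[2] = 2×2 = 4 → [3, 8, 4]. Given [3, 8, 4] matches, so answer: Yes

Yes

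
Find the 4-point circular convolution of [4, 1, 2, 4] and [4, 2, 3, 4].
Use y[k] = Σ_j f[j]·g[(k-j) mod 4]. y[0] = 4×4 + 1×4 + 2×3 + 4×2 = 34; y[1] = 4×2 + 1×4 + 2×4 + 4×3 = 32; y[2] = 4×3 + 1×2 + 2×4 + 4×4 = 38; y[3] = 4×4 + 1×3 + 2×2 + 4×4 = 39. Result: [34, 32, 38, 39]

[34, 32, 38, 39]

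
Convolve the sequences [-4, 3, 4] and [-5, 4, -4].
y[0] = -4×-5 = 20; y[1] = -4×4 + 3×-5 = -31; y[2] = -4×-4 + 3×4 + 4×-5 = 8; y[3] = 3×-4 + 4×4 = 4; y[4] = 4×-4 = -16

[20, -31, 8, 4, -16]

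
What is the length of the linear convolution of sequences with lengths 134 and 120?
Linear/full convolution length: m + n - 1 = 134 + 120 - 1 = 253

253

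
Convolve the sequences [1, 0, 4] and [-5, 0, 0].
y[0] = 1×-5 = -5; y[1] = 1×0 + 0×-5 = 0; y[2] = 1×0 + 0×0 + 4×-5 = -20; y[3] = 0×0 + 4×0 = 0; y[4] = 4×0 = 0

[-5, 0, -20, 0, 0]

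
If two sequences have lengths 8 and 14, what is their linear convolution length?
Linear/full convolution length: m + n - 1 = 8 + 14 - 1 = 21

21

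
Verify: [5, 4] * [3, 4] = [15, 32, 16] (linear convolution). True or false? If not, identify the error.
Recompute linear convolution of [5, 4] and [3, 4]: y[0] = 5×3 = 15; y[1] = 5×4 + 4×3 = 32; y[2] = 4×4 = 16 → [15, 32, 16]. Given [15, 32, 16] matches, so answer: Yes

Yes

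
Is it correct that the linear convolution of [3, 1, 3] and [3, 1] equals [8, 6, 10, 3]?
Recompute linear convolution of [3, 1, 3] and [3, 1]: y[0] = 3×3 = 9; y[1] = 3×1 + 1×3 = 6; y[2] = 1×1 + 3×3 = 10; y[3] = 3×1 = 3 → [9, 6, 10, 3]. Compare to given [8, 6, 10, 3]: they differ at index 0: given 8, correct 9, so answer: No

No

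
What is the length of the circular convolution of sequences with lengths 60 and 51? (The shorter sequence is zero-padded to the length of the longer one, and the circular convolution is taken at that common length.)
Circular convolution (zero-padding the shorter input) has length max(m, n) = max(60, 51) = 60

60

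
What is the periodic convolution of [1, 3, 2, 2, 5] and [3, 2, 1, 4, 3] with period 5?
Use y[k] = Σ_j x[j]·h[(k-j) mod 5]. y[0] = 1×3 + 3×3 + 2×4 + 2×1 + 5×2 = 32; y[1] = 1×2 + 3×3 + 2×3 + 2×4 + 5×1 = 30; y[2] = 1×1 + 3×2 + 2×3 + 2×3 + 5×4 = 39; y[3] = 1×4 + 3×1 + 2×2 + 2×3 + 5×3 = 32; y[4] = 1×3 + 3×4 + 2×1 + 2×2 + 5×3 = 36. Result: [32, 30, 39, 32, 36]

[32, 30, 39, 32, 36]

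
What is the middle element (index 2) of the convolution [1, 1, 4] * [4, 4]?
Use y[k] = Σ_i a[i]·b[k-i] at k=2. y[2] = 1×4 + 4×4 = 20

20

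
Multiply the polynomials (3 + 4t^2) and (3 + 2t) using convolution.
Ascending coefficients: a = [3, 0, 4], b = [3, 2]. c[0] = 3×3 = 9; c[1] = 3×2 + 0×3 = 6; c[2] = 0×2 + 4×3 = 12; c[3] = 4×2 = 8. Result coefficients: [9, 6, 12, 8] → 9 + 6t + 12t^2 + 8t^3

9 + 6t + 12t^2 + 8t^3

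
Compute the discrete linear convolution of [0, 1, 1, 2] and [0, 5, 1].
y[0] = 0×0 = 0; y[1] = 0×5 + 1×0 = 0; y[2] = 0×1 + 1×5 + 1×0 = 5; y[3] = 1×1 + 1×5 + 2×0 = 6; y[4] = 1×1 + 2×5 = 11; y[5] = 2×1 = 2

[0, 0, 5, 6, 11, 2]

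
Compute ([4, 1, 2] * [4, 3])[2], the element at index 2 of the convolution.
Use y[k] = Σ_i a[i]·b[k-i] at k=2. y[2] = 1×3 + 2×4 = 11

11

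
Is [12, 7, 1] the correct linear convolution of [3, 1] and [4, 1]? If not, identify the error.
Recompute linear convolution of [3, 1] and [4, 1]: y[0] = 3×4 = 12; y[1] = 3×1 + 1×4 = 7; y[2] = 1×1 = 1 → [12, 7, 1]. Given [12, 7, 1] matches, so answer: Yes

Yes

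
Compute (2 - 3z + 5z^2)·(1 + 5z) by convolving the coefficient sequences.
Ascending coefficients: a = [2, -3, 5], b = [1, 5]. c[0] = 2×1 = 2; c[1] = 2×5 + -3×1 = 7; c[2] = -3×5 + 5×1 = -10; c[3] = 5×5 = 25. Result coefficients: [2, 7, -10, 25] → 2 + 7z - 10z^2 + 25z^3

2 + 7z - 10z^2 + 25z^3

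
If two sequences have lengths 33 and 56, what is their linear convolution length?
Linear/full convolution length: m + n - 1 = 33 + 56 - 1 = 88

88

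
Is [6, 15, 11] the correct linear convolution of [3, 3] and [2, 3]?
Recompute linear convolution of [3, 3] and [2, 3]: y[0] = 3×2 = 6; y[1] = 3×3 + 3×2 = 15; y[2] = 3×3 = 9 → [6, 15, 9]. Compare to given [6, 15, 11]: they differ at index 2: given 11, correct 9, so answer: No

No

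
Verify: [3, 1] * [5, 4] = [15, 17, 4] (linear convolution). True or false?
Recompute linear convolution of [3, 1] and [5, 4]: y[0] = 3×5 = 15; y[1] = 3×4 + 1×5 = 17; y[2] = 1×4 = 4 → [15, 17, 4]. Given [15, 17, 4] matches, so answer: Yes

Yes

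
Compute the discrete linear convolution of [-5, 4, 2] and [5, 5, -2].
y[0] = -5×5 = -25; y[1] = -5×5 + 4×5 = -5; y[2] = -5×-2 + 4×5 + 2×5 = 40; y[3] = 4×-2 + 2×5 = 2; y[4] = 2×-2 = -4

[-25, -5, 40, 2, -4]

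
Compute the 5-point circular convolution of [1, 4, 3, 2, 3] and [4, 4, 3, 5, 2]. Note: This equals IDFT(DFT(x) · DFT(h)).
Either evaluate y[k] = Σ_j x[j]·h[(k-j) mod 5] directly, or use IDFT(DFT(x) · DFT(h)). y[0] = 1×4 + 4×2 + 3×5 + 2×3 + 3×4 = 45; y[1] = 1×4 + 4×4 + 3×2 + 2×5 + 3×3 = 45; y[2] = 1×3 + 4×4 + 3×4 + 2×2 + 3×5 = 50; y[3] = 1×5 + 4×3 + 3×4 + 2×4 + 3×2 = 43; y[4] = 1×2 + 4×5 + 3×3 + 2×4 + 3×4 = 51. Result: [45, 45, 50, 43, 51]

[45, 45, 50, 43, 51]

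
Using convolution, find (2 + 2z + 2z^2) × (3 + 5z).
Ascending coefficients: a = [2, 2, 2], b = [3, 5]. c[0] = 2×3 = 6; c[1] = 2×5 + 2×3 = 16; c[2] = 2×5 + 2×3 = 16; c[3] = 2×5 = 10. Result coefficients: [6, 16, 16, 10] → 6 + 16z + 16z^2 + 10z^3

6 + 16z + 16z^2 + 10z^3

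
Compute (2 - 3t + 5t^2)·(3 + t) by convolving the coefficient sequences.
Ascending coefficients: a = [2, -3, 5], b = [3, 1]. c[0] = 2×3 = 6; c[1] = 2×1 + -3×3 = -7; c[2] = -3×1 + 5×3 = 12; c[3] = 5×1 = 5. Result coefficients: [6, -7, 12, 5] → 6 - 7t + 12t^2 + 5t^3

6 - 7t + 12t^2 + 5t^3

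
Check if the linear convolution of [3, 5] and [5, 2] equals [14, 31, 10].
Recompute linear convolution of [3, 5] and [5, 2]: y[0] = 3×5 = 15; y[1] = 3×2 + 5×5 = 31; y[2] = 5×2 = 10 → [15, 31, 10]. Compare to given [14, 31, 10]: they differ at index 0: given 14, correct 15, so answer: No

No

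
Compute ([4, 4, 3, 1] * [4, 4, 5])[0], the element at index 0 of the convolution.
Use y[k] = Σ_i a[i]·b[k-i] at k=0. y[0] = 4×4 = 16

16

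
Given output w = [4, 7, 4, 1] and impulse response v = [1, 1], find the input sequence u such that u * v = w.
Deconvolve w=[4, 7, 4, 1] by v=[1, 1]. Since v[0]=1, solve forward: u[0] = w[0] / 1 = 4; u[1] = (w[1] - 4×1) / 1 = 3; u[2] = (w[2] - 3×1) / 1 = 1. So u = [4, 3, 1]. Check by forward convolution: w[0] = 4×1 = 4; w[1] = 4×1 + 3×1 = 7; w[2] = 3×1 + 1×1 = 4; w[3] = 1×1 = 1

[4, 3, 1]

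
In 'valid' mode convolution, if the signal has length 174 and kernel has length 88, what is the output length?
'Valid' mode counts only positions where the kernel fully overlaps the signal: m - n + 1 = 174 - 88 + 1 = 87

87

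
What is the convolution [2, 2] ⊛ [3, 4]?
y[0] = 2×3 = 6; y[1] = 2×4 + 2×3 = 14; y[2] = 2×4 = 8

[6, 14, 8]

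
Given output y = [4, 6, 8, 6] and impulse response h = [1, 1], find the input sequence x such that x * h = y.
Deconvolve y=[4, 6, 8, 6] by h=[1, 1]. Since h[0]=1, solve forward: x[0] = y[0] / 1 = 4; x[1] = (y[1] - 4×1) / 1 = 2; x[2] = (y[2] - 2×1) / 1 = 6. So x = [4, 2, 6]. Check by forward convolution: y[0] = 4×1 = 4; y[1] = 4×1 + 2×1 = 6; y[2] = 2×1 + 6×1 = 8; y[3] = 6×1 = 6

[4, 2, 6]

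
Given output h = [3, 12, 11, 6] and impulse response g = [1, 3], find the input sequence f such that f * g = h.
Deconvolve h=[3, 12, 11, 6] by g=[1, 3]. Since g[0]=1, solve forward: f[0] = h[0] / 1 = 3; f[1] = (h[1] - 3×3) / 1 = 3; f[2] = (h[2] - 3×3) / 1 = 2. So f = [3, 3, 2]. Check by forward convolution: h[0] = 3×1 = 3; h[1] = 3×3 + 3×1 = 12; h[2] = 3×3 + 2×1 = 11; h[3] = 2×3 = 6

[3, 3, 2]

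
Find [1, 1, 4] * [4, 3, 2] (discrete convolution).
y[0] = 1×4 = 4; y[1] = 1×3 + 1×4 = 7; y[2] = 1×2 + 1×3 + 4×4 = 21; y[3] = 1×2 + 4×3 = 14; y[4] = 4×2 = 8

[4, 7, 21, 14, 8]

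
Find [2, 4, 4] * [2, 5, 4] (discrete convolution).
y[0] = 2×2 = 4; y[1] = 2×5 + 4×2 = 18; y[2] = 2×4 + 4×5 + 4×2 = 36; y[3] = 4×4 + 4×5 = 36; y[4] = 4×4 = 16

[4, 18, 36, 36, 16]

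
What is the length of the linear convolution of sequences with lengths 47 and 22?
Linear/full convolution length: m + n - 1 = 47 + 22 - 1 = 68

68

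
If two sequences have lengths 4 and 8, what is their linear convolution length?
Linear/full convolution length: m + n - 1 = 4 + 8 - 1 = 11

11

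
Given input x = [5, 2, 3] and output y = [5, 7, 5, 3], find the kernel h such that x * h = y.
Output length 4 = len(x) + len(h) - 1 ⇒ len(h) = 2. Solve h forward using h[k] = (y[k] - Σ_{i≥1} x[i]·h[k-i]) / x[0]: h[0] = y[0] / x[0] = 5 / 5 = 1; h[1] = (y[1] - 2×1) / x[0] = (7 - 2×1) / 5 = 1. So h = [1, 1]. Forward-check [5, 2, 3] * [1, 1]: y[0] = 5×1 = 5; y[1] = 5×1 + 2×1 = 7; y[2] = 2×1 + 3×1 = 5; y[3] = 3×1 = 3 → [5, 7, 5, 3] ✓

[1, 1]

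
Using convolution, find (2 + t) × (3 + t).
Ascending coefficients: a = [2, 1], b = [3, 1]. c[0] = 2×3 = 6; c[1] = 2×1 + 1×3 = 5; c[2] = 1×1 = 1. Result coefficients: [6, 5, 1] → 6 + 5t + t^2

6 + 5t + t^2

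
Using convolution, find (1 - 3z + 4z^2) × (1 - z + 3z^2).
Ascending coefficients: a = [1, -3, 4], b = [1, -1, 3]. c[0] = 1×1 = 1; c[1] = 1×-1 + -3×1 = -4; c[2] = 1×3 + -3×-1 + 4×1 = 10; c[3] = -3×3 + 4×-1 = -13; c[4] = 4×3 = 12. Result coefficients: [1, -4, 10, -13, 12] → 1 - 4z + 10z^2 - 13z^3 + 12z^4

1 - 4z + 10z^2 - 13z^3 + 12z^4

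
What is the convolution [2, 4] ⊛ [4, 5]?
y[0] = 2×4 = 8; y[1] = 2×5 + 4×4 = 26; y[2] = 4×5 = 20

[8, 26, 20]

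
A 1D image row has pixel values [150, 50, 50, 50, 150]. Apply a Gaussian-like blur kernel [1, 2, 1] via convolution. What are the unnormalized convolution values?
Convolve image row [150, 50, 50, 50, 150] with kernel [1, 2, 1]: y[0] = 150×1 = 150; y[1] = 150×2 + 50×1 = 350; y[2] = 150×1 + 50×2 + 50×1 = 300; y[3] = 50×1 + 50×2 + 50×1 = 200; y[4] = 50×1 + 50×2 + 150×1 = 300; y[5] = 50×1 + 150×2 = 350; y[6] = 150×1 = 150 → [150, 350, 300, 200, 300, 350, 150]. Normalization factor = sum(kernel) = 4.

[150, 350, 300, 200, 300, 350, 150]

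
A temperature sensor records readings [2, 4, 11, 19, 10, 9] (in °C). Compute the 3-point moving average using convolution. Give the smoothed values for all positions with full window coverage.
3-point moving average kernel = [1, 1, 1]. Apply in 'valid' mode (full window coverage): avg[0] = (2 + 4 + 11) / 3 = 5.67; avg[1] = (4 + 11 + 19) / 3 = 11.33; avg[2] = (11 + 19 + 10) / 3 = 13.33; avg[3] = (19 + 10 + 9) / 3 = 12.67. Smoothed values: [5.67, 11.33, 13.33, 12.67]

[5.67, 11.33, 13.33, 12.67]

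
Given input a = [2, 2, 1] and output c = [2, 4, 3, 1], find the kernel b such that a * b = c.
Output length 4 = len(a) + len(b) - 1 ⇒ len(b) = 2. Solve b forward using b[k] = (c[k] - Σ_{i≥1} a[i]·b[k-i]) / a[0]: b[0] = c[0] / a[0] = 2 / 2 = 1; b[1] = (c[1] - 2×1) / a[0] = (4 - 2×1) / 2 = 1. So b = [1, 1]. Forward-check [2, 2, 1] * [1, 1]: c[0] = 2×1 = 2; c[1] = 2×1 + 2×1 = 4; c[2] = 2×1 + 1×1 = 3; c[3] = 1×1 = 1 → [2, 4, 3, 1] ✓

[1, 1]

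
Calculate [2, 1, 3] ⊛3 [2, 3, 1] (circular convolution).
Use y[k] = Σ_j x[j]·h[(k-j) mod 3]. y[0] = 2×2 + 1×1 + 3×3 = 14; y[1] = 2×3 + 1×2 + 3×1 = 11; y[2] = 2×1 + 1×3 + 3×2 = 11. Result: [14, 11, 11]

[14, 11, 11]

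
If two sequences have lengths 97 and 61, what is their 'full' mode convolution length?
Linear/full convolution length: m + n - 1 = 97 + 61 - 1 = 157

157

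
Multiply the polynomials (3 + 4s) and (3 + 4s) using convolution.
Ascending coefficients: a = [3, 4], b = [3, 4]. c[0] = 3×3 = 9; c[1] = 3×4 + 4×3 = 24; c[2] = 4×4 = 16. Result coefficients: [9, 24, 16] → 9 + 24s + 16s^2

9 + 24s + 16s^2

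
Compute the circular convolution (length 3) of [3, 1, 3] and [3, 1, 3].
Use y[k] = Σ_j a[j]·b[(k-j) mod 3]. y[0] = 3×3 + 1×3 + 3×1 = 15; y[1] = 3×1 + 1×3 + 3×3 = 15; y[2] = 3×3 + 1×1 + 3×3 = 19. Result: [15, 15, 19]

[15, 15, 19]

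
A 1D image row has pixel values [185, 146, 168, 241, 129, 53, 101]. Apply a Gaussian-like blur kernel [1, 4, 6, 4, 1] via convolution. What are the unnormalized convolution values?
Convolve image row [185, 146, 168, 241, 129, 53, 101] with kernel [1, 4, 6, 4, 1]: y[0] = 185×1 = 185; y[1] = 185×4 + 146×1 = 886; y[2] = 185×6 + 146×4 + 168×1 = 1862; y[3] = 185×4 + 146×6 + 168×4 + 241×1 = 2529; y[4] = 185×1 + 146×4 + 168×6 + 241×4 + 129×1 = 2870; y[5] = 146×1 + 168×4 + 241×6 + 129×4 + 53×1 = 2833; y[6] = 168×1 + 241×4 + 129×6 + 53×4 + 101×1 = 2219; y[7] = 241×1 + 129×4 + 53×6 + 101×4 = 1479; y[8] = 129×1 + 53×4 + 101×6 = 947; y[9] = 53×1 + 101×4 = 457; y[10] = 101×1 = 101 → [185, 886, 1862, 2529, 2870, 2833, 2219, 1479, 947, 457, 101]. Normalization factor = sum(kernel) = 16.

[185, 886, 1862, 2529, 2870, 2833, 2219, 1479, 947, 457, 101]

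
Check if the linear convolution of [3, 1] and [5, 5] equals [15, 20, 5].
Recompute linear convolution of [3, 1] and [5, 5]: y[0] = 3×5 = 15; y[1] = 3×5 + 1×5 = 20; y[2] = 1×5 = 5 → [15, 20, 5]. Given [15, 20, 5] matches, so answer: Yes

Yes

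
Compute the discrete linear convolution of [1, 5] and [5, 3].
y[0] = 1×5 = 5; y[1] = 1×3 + 5×5 = 28; y[2] = 5×3 = 15

[5, 28, 15]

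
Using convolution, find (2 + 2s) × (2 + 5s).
Ascending coefficients: a = [2, 2], b = [2, 5]. c[0] = 2×2 = 4; c[1] = 2×5 + 2×2 = 14; c[2] = 2×5 = 10. Result coefficients: [4, 14, 10] → 4 + 14s + 10s^2

4 + 14s + 10s^2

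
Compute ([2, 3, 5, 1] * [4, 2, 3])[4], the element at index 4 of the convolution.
Use y[k] = Σ_i a[i]·b[k-i] at k=4. y[4] = 5×3 + 1×2 = 17

17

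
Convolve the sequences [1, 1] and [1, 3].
y[0] = 1×1 = 1; y[1] = 1×3 + 1×1 = 4; y[2] = 1×3 = 3

[1, 4, 3]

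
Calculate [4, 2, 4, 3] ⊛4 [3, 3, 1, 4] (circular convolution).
Use y[k] = Σ_j x[j]·h[(k-j) mod 4]. y[0] = 4×3 + 2×4 + 4×1 + 3×3 = 33; y[1] = 4×3 + 2×3 + 4×4 + 3×1 = 37; y[2] = 4×1 + 2×3 + 4×3 + 3×4 = 34; y[3] = 4×4 + 2×1 + 4×3 + 3×3 = 39. Result: [33, 37, 34, 39]

[33, 37, 34, 39]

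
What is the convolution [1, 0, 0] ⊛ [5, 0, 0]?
y[0] = 1×5 = 5; y[1] = 1×0 + 0×5 = 0; y[2] = 1×0 + 0×0 + 0×5 = 0; y[3] = 0×0 + 0×0 = 0; y[4] = 0×0 = 0

[5, 0, 0, 0, 0]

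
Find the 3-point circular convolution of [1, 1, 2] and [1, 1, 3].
Use y[k] = Σ_j f[j]·g[(k-j) mod 3]. y[0] = 1×1 + 1×3 + 2×1 = 6; y[1] = 1×1 + 1×1 + 2×3 = 8; y[2] = 1×3 + 1×1 + 2×1 = 6. Result: [6, 8, 6]

[6, 8, 6]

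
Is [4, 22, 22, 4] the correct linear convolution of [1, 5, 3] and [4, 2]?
Recompute linear convolution of [1, 5, 3] and [4, 2]: y[0] = 1×4 = 4; y[1] = 1×2 + 5×4 = 22; y[2] = 5×2 + 3×4 = 22; y[3] = 3×2 = 6 → [4, 22, 22, 6]. Compare to given [4, 22, 22, 4]: they differ at index 3: given 4, correct 6, so answer: No

No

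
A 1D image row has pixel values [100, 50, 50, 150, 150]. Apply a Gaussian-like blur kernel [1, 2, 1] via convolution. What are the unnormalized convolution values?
Convolve image row [100, 50, 50, 150, 150] with kernel [1, 2, 1]: y[0] = 100×1 = 100; y[1] = 100×2 + 50×1 = 250; y[2] = 100×1 + 50×2 + 50×1 = 250; y[3] = 50×1 + 50×2 + 150×1 = 300; y[4] = 50×1 + 150×2 + 150×1 = 500; y[5] = 150×1 + 150×2 = 450; y[6] = 150×1 = 150 → [100, 250, 250, 300, 500, 450, 150]. Normalization factor = sum(kernel) = 4.

[100, 250, 250, 300, 500, 450, 150]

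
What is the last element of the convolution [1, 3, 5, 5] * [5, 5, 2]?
Use y[k] = Σ_i a[i]·b[k-i] at k=5. y[5] = 5×2 = 10

10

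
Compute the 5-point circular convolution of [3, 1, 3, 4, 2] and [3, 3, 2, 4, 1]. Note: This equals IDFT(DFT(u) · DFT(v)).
Either evaluate y[k] = Σ_j u[j]·v[(k-j) mod 5] directly, or use IDFT(DFT(u) · DFT(v)). y[0] = 3×3 + 1×1 + 3×4 + 4×2 + 2×3 = 36; y[1] = 3×3 + 1×3 + 3×1 + 4×4 + 2×2 = 35; y[2] = 3×2 + 1×3 + 3×3 + 4×1 + 2×4 = 30; y[3] = 3×4 + 1×2 + 3×3 + 4×3 + 2×1 = 37; y[4] = 3×1 + 1×4 + 3×2 + 4×3 + 2×3 = 31. Result: [36, 35, 30, 37, 31]

[36, 35, 30, 37, 31]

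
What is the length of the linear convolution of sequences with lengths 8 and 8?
Linear/full convolution length: m + n - 1 = 8 + 8 - 1 = 15

15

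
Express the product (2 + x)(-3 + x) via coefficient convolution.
Ascending coefficients: a = [2, 1], b = [-3, 1]. c[0] = 2×-3 = -6; c[1] = 2×1 + 1×-3 = -1; c[2] = 1×1 = 1. Result coefficients: [-6, -1, 1] → -6 - x + x^2

-6 - x + x^2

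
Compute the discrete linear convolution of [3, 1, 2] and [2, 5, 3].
y[0] = 3×2 = 6; y[1] = 3×5 + 1×2 = 17; y[2] = 3×3 + 1×5 + 2×2 = 18; y[3] = 1×3 + 2×5 = 13; y[4] = 2×3 = 6

[6, 17, 18, 13, 6]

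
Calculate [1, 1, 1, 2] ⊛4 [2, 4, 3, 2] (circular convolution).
Use y[k] = Σ_j a[j]·b[(k-j) mod 4]. y[0] = 1×2 + 1×2 + 1×3 + 2×4 = 15; y[1] = 1×4 + 1×2 + 1×2 + 2×3 = 14; y[2] = 1×3 + 1×4 + 1×2 + 2×2 = 13; y[3] = 1×2 + 1×3 + 1×4 + 2×2 = 13. Result: [15, 14, 13, 13]

[15, 14, 13, 13]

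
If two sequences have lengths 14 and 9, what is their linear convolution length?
Linear/full convolution length: m + n - 1 = 14 + 9 - 1 = 22

22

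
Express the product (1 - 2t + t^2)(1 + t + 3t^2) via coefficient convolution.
Ascending coefficients: a = [1, -2, 1], b = [1, 1, 3]. c[0] = 1×1 = 1; c[1] = 1×1 + -2×1 = -1; c[2] = 1×3 + -2×1 + 1×1 = 2; c[3] = -2×3 + 1×1 = -5; c[4] = 1×3 = 3. Result coefficients: [1, -1, 2, -5, 3] → 1 - t + 2t^2 - 5t^3 + 3t^4

1 - t + 2t^2 - 5t^3 + 3t^4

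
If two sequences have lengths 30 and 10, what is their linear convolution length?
Linear/full convolution length: m + n - 1 = 30 + 10 - 1 = 39

39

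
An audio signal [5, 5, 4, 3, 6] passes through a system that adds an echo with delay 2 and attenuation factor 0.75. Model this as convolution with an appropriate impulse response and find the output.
Direct-path + delayed-attenuated-path model → impulse response h = [1, 0, 0.75] (1 at lag 0, 0.75 at lag 2). Output y[n] = x[n] + 0.75·x[n - 2] (with x[n] = 0 outside 0..4): y[0] = 5 + 0.75×0 = 5; y[1] = 5 + 0.75×0 = 5; y[2] = 4 + 0.75×5 = 7.75; y[3] = 3 + 0.75×5 = 6.75; y[4] = 6 + 0.75×4 = 9.0; y[5] = 0 + 0.75×3 = 2.25; y[6] = 0 + 0.75×6 = 4.5. So y = [5, 5, 7.75, 6.75, 9.0, 2.25, 4.5]

[5, 5, 7.75, 6.75, 9.0, 2.25, 4.5]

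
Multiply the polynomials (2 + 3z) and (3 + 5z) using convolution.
Ascending coefficients: a = [2, 3], b = [3, 5]. c[0] = 2×3 = 6; c[1] = 2×5 + 3×3 = 19; c[2] = 3×5 = 15. Result coefficients: [6, 19, 15] → 6 + 19z + 15z^2

6 + 19z + 15z^2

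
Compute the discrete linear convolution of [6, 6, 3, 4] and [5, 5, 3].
y[0] = 6×5 = 30; y[1] = 6×5 + 6×5 = 60; y[2] = 6×3 + 6×5 + 3×5 = 63; y[3] = 6×3 + 3×5 + 4×5 = 53; y[4] = 3×3 + 4×5 = 29; y[5] = 4×3 = 12

[30, 60, 63, 53, 29, 12]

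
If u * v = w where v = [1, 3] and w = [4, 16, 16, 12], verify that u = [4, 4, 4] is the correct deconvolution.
Forward-compute [4, 4, 4] * [1, 3]: w[0] = 4×1 = 4; w[1] = 4×3 + 4×1 = 16; w[2] = 4×3 + 4×1 = 16; w[3] = 4×3 = 12 → [4, 16, 16, 12]. Matches given w = [4, 16, 16, 12], so verified.

Verified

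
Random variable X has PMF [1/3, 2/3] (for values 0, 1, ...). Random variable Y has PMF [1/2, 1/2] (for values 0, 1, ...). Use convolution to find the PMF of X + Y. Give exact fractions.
P(X+Y=k) = Σ_i P(X=i)·P(Y=k-i) — a convolution of [1/3, 2/3] and [1/2, 1/2]. P(X+Y=0) = (1/3)×(1/2) = 1/6; P(X+Y=1) = (1/3)×(1/2) + (2/3)×(1/2) = 1/6 + 1/3 = 1/2; P(X+Y=2) = (2/3)×(1/2) = 1/3. PMF: [1/6, 1/2, 1/3] (sums to 1 ✓)

[1/6, 1/2, 1/3]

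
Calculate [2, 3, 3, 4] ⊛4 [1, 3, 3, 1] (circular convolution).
Use y[k] = Σ_j s[j]·t[(k-j) mod 4]. y[0] = 2×1 + 3×1 + 3×3 + 4×3 = 26; y[1] = 2×3 + 3×1 + 3×1 + 4×3 = 24; y[2] = 2×3 + 3×3 + 3×1 + 4×1 = 22; y[3] = 2×1 + 3×3 + 3×3 + 4×1 = 24. Result: [26, 24, 22, 24]

[26, 24, 22, 24]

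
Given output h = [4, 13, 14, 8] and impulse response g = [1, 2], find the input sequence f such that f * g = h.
Deconvolve h=[4, 13, 14, 8] by g=[1, 2]. Since g[0]=1, solve forward: f[0] = h[0] / 1 = 4; f[1] = (h[1] - 4×2) / 1 = 5; f[2] = (h[2] - 5×2) / 1 = 4. So f = [4, 5, 4]. Check by forward convolution: h[0] = 4×1 = 4; h[1] = 4×2 + 5×1 = 13; h[2] = 5×2 + 4×1 = 14; h[3] = 4×2 = 8

[4, 5, 4]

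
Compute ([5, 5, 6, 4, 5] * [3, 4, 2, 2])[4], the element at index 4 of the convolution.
Use y[k] = Σ_i a[i]·b[k-i] at k=4. y[4] = 5×2 + 6×2 + 4×4 + 5×3 = 53

53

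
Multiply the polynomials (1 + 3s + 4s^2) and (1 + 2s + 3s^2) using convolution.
Ascending coefficients: a = [1, 3, 4], b = [1, 2, 3]. c[0] = 1×1 = 1; c[1] = 1×2 + 3×1 = 5; c[2] = 1×3 + 3×2 + 4×1 = 13; c[3] = 3×3 + 4×2 = 17; c[4] = 4×3 = 12. Result coefficients: [1, 5, 13, 17, 12] → 1 + 5s + 13s^2 + 17s^3 + 12s^4

1 + 5s + 13s^2 + 17s^3 + 12s^4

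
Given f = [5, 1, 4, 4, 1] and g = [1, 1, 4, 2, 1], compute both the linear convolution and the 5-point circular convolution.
Linear: y_lin[0] = 5×1 = 5; y_lin[1] = 5×1 + 1×1 = 6; y_lin[2] = 5×4 + 1×1 + 4×1 = 25; y_lin[3] = 5×2 + 1×4 + 4×1 + 4×1 = 22; y_lin[4] = 5×1 + 1×2 + 4×4 + 4×1 + 1×1 = 28; y_lin[5] = 1×1 + 4×2 + 4×4 + 1×1 = 26; y_lin[6] = 4×1 + 4×2 + 1×4 = 16; y_lin[7] = 4×1 + 1×2 = 6; y_lin[8] = 1×1 = 1 → [5, 6, 25, 22, 28, 26, 16, 6, 1]. Circular (length 5): y[0] = 5×1 + 1×1 + 4×2 + 4×4 + 1×1 = 31; y[1] = 5×1 + 1×1 + 4×1 + 4×2 + 1×4 = 22; y[2] = 5×4 + 1×1 + 4×1 + 4×1 + 1×2 = 31; y[3] = 5×2 + 1×4 + 4×1 + 4×1 + 1×1 = 23; y[4] = 5×1 + 1×2 + 4×4 + 4×1 + 1×1 = 28 → [31, 22, 31, 23, 28]

Linear: [5, 6, 25, 22, 28, 26, 16, 6, 1], Circular: [31, 22, 31, 23, 28]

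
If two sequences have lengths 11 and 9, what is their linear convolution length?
Linear/full convolution length: m + n - 1 = 11 + 9 - 1 = 19

19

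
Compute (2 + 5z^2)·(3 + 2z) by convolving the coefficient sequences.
Ascending coefficients: a = [2, 0, 5], b = [3, 2]. c[0] = 2×3 = 6; c[1] = 2×2 + 0×3 = 4; c[2] = 0×2 + 5×3 = 15; c[3] = 5×2 = 10. Result coefficients: [6, 4, 15, 10] → 6 + 4z + 15z^2 + 10z^3

6 + 4z + 15z^2 + 10z^3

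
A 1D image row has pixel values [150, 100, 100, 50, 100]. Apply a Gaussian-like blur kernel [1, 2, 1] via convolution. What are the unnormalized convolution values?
Convolve image row [150, 100, 100, 50, 100] with kernel [1, 2, 1]: y[0] = 150×1 = 150; y[1] = 150×2 + 100×1 = 400; y[2] = 150×1 + 100×2 + 100×1 = 450; y[3] = 100×1 + 100×2 + 50×1 = 350; y[4] = 100×1 + 50×2 + 100×1 = 300; y[5] = 50×1 + 100×2 = 250; y[6] = 100×1 = 100 → [150, 400, 450, 350, 300, 250, 100]. Normalization factor = sum(kernel) = 4.

[150, 400, 450, 350, 300, 250, 100]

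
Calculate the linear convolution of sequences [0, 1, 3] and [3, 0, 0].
y[0] = 0×3 = 0; y[1] = 0×0 + 1×3 = 3; y[2] = 0×0 + 1×0 + 3×3 = 9; y[3] = 1×0 + 3×0 = 0; y[4] = 3×0 = 0

[0, 3, 9, 0, 0]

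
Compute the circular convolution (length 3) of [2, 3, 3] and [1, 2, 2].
Use y[k] = Σ_j x[j]·h[(k-j) mod 3]. y[0] = 2×1 + 3×2 + 3×2 = 14; y[1] = 2×2 + 3×1 + 3×2 = 13; y[2] = 2×2 + 3×2 + 3×1 = 13. Result: [14, 13, 13]

[14, 13, 13]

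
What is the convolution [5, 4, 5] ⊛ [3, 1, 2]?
y[0] = 5×3 = 15; y[1] = 5×1 + 4×3 = 17; y[2] = 5×2 + 4×1 + 5×3 = 29; y[3] = 4×2 + 5×1 = 13; y[4] = 5×2 = 10

[15, 17, 29, 13, 10]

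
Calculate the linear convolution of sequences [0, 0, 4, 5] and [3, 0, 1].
y[0] = 0×3 = 0; y[1] = 0×0 + 0×3 = 0; y[2] = 0×1 + 0×0 + 4×3 = 12; y[3] = 0×1 + 4×0 + 5×3 = 15; y[4] = 4×1 + 5×0 = 4; y[5] = 5×1 = 5

[0, 0, 12, 15, 4, 5]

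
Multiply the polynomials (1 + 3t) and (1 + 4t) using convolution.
Ascending coefficients: a = [1, 3], b = [1, 4]. c[0] = 1×1 = 1; c[1] = 1×4 + 3×1 = 7; c[2] = 3×4 = 12. Result coefficients: [1, 7, 12] → 1 + 7t + 12t^2

1 + 7t + 12t^2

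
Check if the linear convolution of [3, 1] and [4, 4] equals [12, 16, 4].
Recompute linear convolution of [3, 1] and [4, 4]: y[0] = 3×4 = 12; y[1] = 3×4 + 1×4 = 16; y[2] = 1×4 = 4 → [12, 16, 4]. Given [12, 16, 4] matches, so answer: Yes

Yes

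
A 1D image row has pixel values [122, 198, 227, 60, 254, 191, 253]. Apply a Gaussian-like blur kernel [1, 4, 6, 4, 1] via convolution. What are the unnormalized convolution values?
Convolve image row [122, 198, 227, 60, 254, 191, 253] with kernel [1, 4, 6, 4, 1]: y[0] = 122×1 = 122; y[1] = 122×4 + 198×1 = 686; y[2] = 122×6 + 198×4 + 227×1 = 1751; y[3] = 122×4 + 198×6 + 227×4 + 60×1 = 2644; y[4] = 122×1 + 198×4 + 227×6 + 60×4 + 254×1 = 2770; y[5] = 198×1 + 227×4 + 60×6 + 254×4 + 191×1 = 2673; y[6] = 227×1 + 60×4 + 254×6 + 191×4 + 253×1 = 3008; y[7] = 60×1 + 254×4 + 191×6 + 253×4 = 3234; y[8] = 254×1 + 191×4 + 253×6 = 2536; y[9] = 191×1 + 253×4 = 1203; y[10] = 253×1 = 253 → [122, 686, 1751, 2644, 2770, 2673, 3008, 3234, 2536, 1203, 253]. Normalization factor = sum(kernel) = 16.

[122, 686, 1751, 2644, 2770, 2673, 3008, 3234, 2536, 1203, 253]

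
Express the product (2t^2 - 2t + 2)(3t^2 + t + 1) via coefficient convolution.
Ascending coefficients: a = [2, -2, 2], b = [1, 1, 3]. c[0] = 2×1 = 2; c[1] = 2×1 + -2×1 = 0; c[2] = 2×3 + -2×1 + 2×1 = 6; c[3] = -2×3 + 2×1 = -4; c[4] = 2×3 = 6. Result coefficients: [2, 0, 6, -4, 6] → 6t^4 - 4t^3 + 6t^2 + 2

6t^4 - 4t^3 + 6t^2 + 2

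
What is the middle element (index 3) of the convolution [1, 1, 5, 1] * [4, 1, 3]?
Use y[k] = Σ_i a[i]·b[k-i] at k=3. y[3] = 1×3 + 5×1 + 1×4 = 12

12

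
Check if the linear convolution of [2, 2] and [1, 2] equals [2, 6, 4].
Recompute linear convolution of [2, 2] and [1, 2]: y[0] = 2×1 = 2; y[1] = 2×2 + 2×1 = 6; y[2] = 2×2 = 4 → [2, 6, 4]. Given [2, 6, 4] matches, so answer: Yes

Yes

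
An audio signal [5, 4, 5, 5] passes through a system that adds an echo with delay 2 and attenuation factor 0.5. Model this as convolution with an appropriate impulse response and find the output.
Direct-path + delayed-attenuated-path model → impulse response h = [1, 0, 0.5] (1 at lag 0, 0.5 at lag 2). Output y[n] = x[n] + 0.5·x[n - 2] (with x[n] = 0 outside 0..3): y[0] = 5 + 0.5×0 = 5; y[1] = 4 + 0.5×0 = 4; y[2] = 5 + 0.5×5 = 7.5; y[3] = 5 + 0.5×4 = 7.0; y[4] = 0 + 0.5×5 = 2.5; y[5] = 0 + 0.5×5 = 2.5. So y = [5, 4, 7.5, 7.0, 2.5, 2.5]

[5, 4, 7.5, 7.0, 2.5, 2.5]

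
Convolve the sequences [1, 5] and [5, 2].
y[0] = 1×5 = 5; y[1] = 1×2 + 5×5 = 27; y[2] = 5×2 = 10

[5, 27, 10]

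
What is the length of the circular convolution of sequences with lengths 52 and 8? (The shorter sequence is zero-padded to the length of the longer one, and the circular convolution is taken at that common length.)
Circular convolution (zero-padding the shorter input) has length max(m, n) = max(52, 8) = 52

52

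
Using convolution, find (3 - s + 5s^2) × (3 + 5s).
Ascending coefficients: a = [3, -1, 5], b = [3, 5]. c[0] = 3×3 = 9; c[1] = 3×5 + -1×3 = 12; c[2] = -1×5 + 5×3 = 10; c[3] = 5×5 = 25. Result coefficients: [9, 12, 10, 25] → 9 + 12s + 10s^2 + 25s^3

9 + 12s + 10s^2 + 25s^3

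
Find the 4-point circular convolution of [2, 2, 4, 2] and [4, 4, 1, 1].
Use y[k] = Σ_j x[j]·h[(k-j) mod 4]. y[0] = 2×4 + 2×1 + 4×1 + 2×4 = 22; y[1] = 2×4 + 2×4 + 4×1 + 2×1 = 22; y[2] = 2×1 + 2×4 + 4×4 + 2×1 = 28; y[3] = 2×1 + 2×1 + 4×4 + 2×4 = 28. Result: [22, 22, 28, 28]

[22, 22, 28, 28]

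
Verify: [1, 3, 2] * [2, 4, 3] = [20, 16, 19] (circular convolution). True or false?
Recompute circular convolution of [1, 3, 2] and [2, 4, 3]: y[0] = 1×2 + 3×3 + 2×4 = 19; y[1] = 1×4 + 3×2 + 2×3 = 16; y[2] = 1×3 + 3×4 + 2×2 = 19 → [19, 16, 19]. Compare to given [20, 16, 19]: they differ at index 0: given 20, correct 19, so answer: No

No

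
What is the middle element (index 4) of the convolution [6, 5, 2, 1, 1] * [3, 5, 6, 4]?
Use y[k] = Σ_i a[i]·b[k-i] at k=4. y[4] = 5×4 + 2×6 + 1×5 + 1×3 = 40

40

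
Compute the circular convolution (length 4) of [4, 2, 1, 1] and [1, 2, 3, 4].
Use y[k] = Σ_j x[j]·h[(k-j) mod 4]. y[0] = 4×1 + 2×4 + 1×3 + 1×2 = 17; y[1] = 4×2 + 2×1 + 1×4 + 1×3 = 17; y[2] = 4×3 + 2×2 + 1×1 + 1×4 = 21; y[3] = 4×4 + 2×3 + 1×2 + 1×1 = 25. Result: [17, 17, 21, 25]

[17, 17, 21, 25]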